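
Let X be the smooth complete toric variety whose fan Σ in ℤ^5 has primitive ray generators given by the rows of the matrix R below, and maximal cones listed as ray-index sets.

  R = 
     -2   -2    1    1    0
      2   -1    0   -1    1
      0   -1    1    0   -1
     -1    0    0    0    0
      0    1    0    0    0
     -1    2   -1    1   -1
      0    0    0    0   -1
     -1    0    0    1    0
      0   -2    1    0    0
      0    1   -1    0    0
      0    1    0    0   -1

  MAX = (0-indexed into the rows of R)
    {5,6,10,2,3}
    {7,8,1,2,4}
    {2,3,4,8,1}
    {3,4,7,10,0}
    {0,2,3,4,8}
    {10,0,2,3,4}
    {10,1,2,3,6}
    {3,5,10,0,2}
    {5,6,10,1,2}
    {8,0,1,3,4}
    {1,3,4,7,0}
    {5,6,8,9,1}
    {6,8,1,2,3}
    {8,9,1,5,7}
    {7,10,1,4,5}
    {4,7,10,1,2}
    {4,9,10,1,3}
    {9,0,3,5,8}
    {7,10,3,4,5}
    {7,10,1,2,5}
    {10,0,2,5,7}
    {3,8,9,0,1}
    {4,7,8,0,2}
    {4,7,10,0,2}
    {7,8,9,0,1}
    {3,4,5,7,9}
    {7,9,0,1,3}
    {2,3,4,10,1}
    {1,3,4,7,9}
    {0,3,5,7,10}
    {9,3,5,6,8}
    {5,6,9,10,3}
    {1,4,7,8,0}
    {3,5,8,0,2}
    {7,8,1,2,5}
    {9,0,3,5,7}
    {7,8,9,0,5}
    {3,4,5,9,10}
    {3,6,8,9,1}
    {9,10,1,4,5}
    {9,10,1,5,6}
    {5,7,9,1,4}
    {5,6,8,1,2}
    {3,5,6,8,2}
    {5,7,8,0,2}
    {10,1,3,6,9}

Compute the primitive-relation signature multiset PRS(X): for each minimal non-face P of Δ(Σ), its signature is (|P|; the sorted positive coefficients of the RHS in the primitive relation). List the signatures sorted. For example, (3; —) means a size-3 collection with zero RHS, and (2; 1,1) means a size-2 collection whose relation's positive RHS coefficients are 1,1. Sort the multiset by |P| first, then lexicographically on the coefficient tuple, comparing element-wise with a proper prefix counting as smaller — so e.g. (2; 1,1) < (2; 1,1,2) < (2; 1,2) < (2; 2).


Minimal non-faces — 19 found among 11 rays, 46 max cones:

  {2,9}:  v_{2} + v_{9} = v_{6}  so sig = (2; 1)
  {4,6}:  v_{4} + v_{6} = v_{10}  so sig = (2; 1)
  {8,10}:  v_{8} + v_{10} = v_{2}  so sig = (2; 1)
  {6,7}:  v_{6} + v_{7} = v_{5} + v_{8}  so sig = (2; 1,1)
  {0,6}:  v_{0} + v_{6} = v_{3} + v_{5} + 2·v_{8}  so sig = (2; 1,1,2)
  {4,8,9}:  v_{4} + v_{8} + v_{9} = 0  so sig = (3; —)
  {0,1,10}:  v_{0} + v_{1} + v_{10} = v_{8}  so sig = (3; 1)
  {1,3,5}:  v_{1} + v_{3} + v_{5} = v_{9}  so sig = (3; 1)
  {3,7,8}:  v_{3} + v_{7} + v_{8} = v_{0}  so sig = (3; 1)
  {7,9,10}:  v_{7} + v_{9} + v_{10} = v_{5}  so sig = (3; 1)
  {0,4,9}:  v_{0} + v_{4} + v_{9} = v_{3} + v_{7}  so sig = (3; 1,1)
  {2,3,7}:  v_{2} + v_{3} + v_{7} = v_{0} + v_{10}  so sig = (3; 1,1)
  {4,5,8}:  v_{4} + v_{5} + v_{8} = v_{7} + v_{10}  so sig = (3; 1,1)
  {0,1,5}:  v_{0} + v_{1} + v_{5} = v_{7} + v_{8} + v_{9}  so sig = (3; 1,1,1)
  {0,9,10}:  v_{0} + v_{9} + v_{10} = v_{3} + v_{5} + v_{8}  so sig = (3; 1,1,1)
  {0,4,5}:  v_{0} + v_{4} + v_{5} = v_{3} + 2·v_{7} + v_{10}  so sig = (3; 1,1,2)
  {2,4,5}:  v_{2} + v_{4} + v_{5} = v_{7} + 2·v_{10}  so sig = (3; 1,2)
  {0,1,2}:  v_{0} + v_{1} + v_{2} = 2·v_{8}  so sig = (3; 2)
  {1,3,7,10}:  v_{1} + v_{3} + v_{7} + v_{10} = 0  so sig = (4; —)

so the primitive-relation signature multiset is
    |P|=2: 5 collections, coeffs (1), (1), (1), (1,1), (1,1,2)
    |P|=3: 13 collections, coeffs (), (1), (1), (1), (1), (1,1), (1,1), (1,1), (1,1,1), (1,1,1), (1,1,2), (1,2), (2)
    |P|=4: 1 collection, coeffs ()


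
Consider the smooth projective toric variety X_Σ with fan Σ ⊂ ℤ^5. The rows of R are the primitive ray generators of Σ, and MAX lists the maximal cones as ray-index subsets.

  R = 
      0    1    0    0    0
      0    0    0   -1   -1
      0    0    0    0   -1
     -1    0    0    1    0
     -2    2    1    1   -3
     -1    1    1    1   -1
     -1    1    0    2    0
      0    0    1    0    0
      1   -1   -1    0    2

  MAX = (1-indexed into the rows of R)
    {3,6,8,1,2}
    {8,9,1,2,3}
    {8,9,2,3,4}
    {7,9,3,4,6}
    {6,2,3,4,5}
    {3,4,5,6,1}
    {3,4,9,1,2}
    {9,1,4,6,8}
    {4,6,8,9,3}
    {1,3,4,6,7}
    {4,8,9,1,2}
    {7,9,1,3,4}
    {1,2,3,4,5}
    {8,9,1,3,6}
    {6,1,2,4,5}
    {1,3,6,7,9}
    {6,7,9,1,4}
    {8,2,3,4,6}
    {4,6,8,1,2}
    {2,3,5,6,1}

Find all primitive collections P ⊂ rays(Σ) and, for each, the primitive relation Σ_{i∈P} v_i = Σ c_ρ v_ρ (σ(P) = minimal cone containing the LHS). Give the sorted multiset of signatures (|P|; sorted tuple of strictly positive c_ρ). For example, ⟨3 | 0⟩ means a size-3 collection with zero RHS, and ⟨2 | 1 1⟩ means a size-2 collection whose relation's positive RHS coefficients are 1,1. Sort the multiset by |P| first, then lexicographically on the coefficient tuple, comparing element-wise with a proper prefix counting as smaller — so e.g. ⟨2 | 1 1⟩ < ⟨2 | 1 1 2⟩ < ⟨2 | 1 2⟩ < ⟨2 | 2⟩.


Primitive collections (9):

  P = {2,7}:  v_{2} + v_{7} = v_{1} + v_{3} + v_{4}  ⇒ sig = ⟨2 | 1 1 1⟩
  P = {5,9}:  v_{5} + v_{9} = v_{1} + v_{3} + v_{4}  ⇒ sig = ⟨2 | 1 1 1⟩
  P = {5,8}:  v_{5} + v_{8} = v_{2} + 2·v_{6}  ⇒ sig = ⟨2 | 1 2⟩
  P = {7,8}:  v_{7} + v_{8} = 2·v_{6} + v_{9}  ⇒ sig = ⟨2 | 1 2⟩
  P = {5,7}:  v_{5} + v_{7} = 2·v_{1} + 2·v_{3} + 2·v_{4} + v_{6}  ⇒ sig = ⟨2 | 1 2 2 2⟩
  P = {2,6,9}:  v_{2} + v_{6} + v_{9} = 0  ⇒ sig = ⟨3 | 0⟩
  P = {1,3,4,8}:  v_{1} + v_{3} + v_{4} + v_{8} = v_{6}  ⇒ sig = ⟨4 | 1⟩
  P = {1,2,3,4,6}:  v_{1} + v_{2} + v_{3} + v_{4} + v_{6} = v_{5}  ⇒ sig = ⟨5 | 1⟩
  P = {1,3,4,6,9}:  v_{1} + v_{3} + v_{4} + v_{6} + v_{9} = v_{7}  ⇒ sig = ⟨5 | 1⟩

Sorted signature multiset PRS(X):
    ⟨2 | 1 1 1⟩
    ⟨2 | 1 1 1⟩
    ⟨2 | 1 2⟩
    ⟨2 | 1 2⟩
    ⟨2 | 1 2 2 2⟩
    ⟨3 | 0⟩
    ⟨4 | 1⟩
    ⟨5 | 1⟩
    ⟨5 | 1⟩


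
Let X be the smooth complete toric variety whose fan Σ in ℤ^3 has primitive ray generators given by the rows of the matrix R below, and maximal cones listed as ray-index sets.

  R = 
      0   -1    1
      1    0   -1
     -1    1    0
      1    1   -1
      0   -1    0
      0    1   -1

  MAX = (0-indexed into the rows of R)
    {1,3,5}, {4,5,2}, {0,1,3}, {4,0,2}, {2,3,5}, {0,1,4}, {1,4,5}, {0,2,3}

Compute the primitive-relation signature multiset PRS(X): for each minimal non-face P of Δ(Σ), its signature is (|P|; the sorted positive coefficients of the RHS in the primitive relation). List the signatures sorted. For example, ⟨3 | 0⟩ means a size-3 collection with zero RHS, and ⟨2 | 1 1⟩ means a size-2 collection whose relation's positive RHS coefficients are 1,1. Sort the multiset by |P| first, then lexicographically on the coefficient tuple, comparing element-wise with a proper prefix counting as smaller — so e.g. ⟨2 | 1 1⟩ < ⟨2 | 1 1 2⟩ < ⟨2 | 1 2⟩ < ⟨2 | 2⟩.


Primitive collections (3):

  {0,5}:  v_{0} + v_{5} = 0  →  sig = ⟨2 | 0⟩
  {1,2}:  v_{1} + v_{2} = v_{5}  →  sig = ⟨2 | 1⟩
  {3,4}:  v_{3} + v_{4} = v_{1}  →  sig = ⟨2 | 1⟩

so the primitive-relation signature multiset is
    |P|=2: 3 collections, coeffs (), (1), (1)


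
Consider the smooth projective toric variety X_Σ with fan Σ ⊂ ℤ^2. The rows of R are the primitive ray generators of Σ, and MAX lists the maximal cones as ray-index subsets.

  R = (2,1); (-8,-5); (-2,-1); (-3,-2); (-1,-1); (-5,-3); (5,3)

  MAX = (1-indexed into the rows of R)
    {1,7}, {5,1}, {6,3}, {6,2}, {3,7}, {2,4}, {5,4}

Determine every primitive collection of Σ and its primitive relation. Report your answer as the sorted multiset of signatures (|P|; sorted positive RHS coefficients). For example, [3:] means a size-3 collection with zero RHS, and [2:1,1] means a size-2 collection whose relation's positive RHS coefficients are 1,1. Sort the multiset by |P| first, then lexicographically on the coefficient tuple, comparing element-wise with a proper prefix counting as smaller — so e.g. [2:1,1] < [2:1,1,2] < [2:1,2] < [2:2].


14 collections generate NE(X_Σ); each relation:

  P={1,3}:  v_{1} + v_{3} = 0  so sig = [2:]
  P={6,7}:  v_{6} + v_{7} = 0  so sig = [2:]
  P={1,4}:  v_{1} + v_{4} = v_{5}  so sig = [2:1]
  P={1,6}:  v_{1} + v_{6} = v_{4}  so sig = [2:1]
  P={2,7}:  v_{2} + v_{7} = v_{4}  so sig = [2:1]
  P={3,4}:  v_{3} + v_{4} = v_{6}  so sig = [2:1]
  P={3,5}:  v_{3} + v_{5} = v_{4}  so sig = [2:1]
  P={4,6}:  v_{4} + v_{6} = v_{2}  so sig = [2:1]
  P={4,7}:  v_{4} + v_{7} = v_{1}  so sig = [2:1]
  P={1,2}:  v_{1} + v_{2} = 2·v_{4}  so sig = [2:2]
  P={2,3}:  v_{2} + v_{3} = 2·v_{6}  so sig = [2:2]
  P={5,6}:  v_{5} + v_{6} = 2·v_{4}  so sig = [2:2]
  P={5,7}:  v_{5} + v_{7} = 2·v_{1}  so sig = [2:2]
  P={2,5}:  v_{2} + v_{5} = 3·v_{4}  so sig = [2:3]

so the primitive-relation signature multiset is
    |P|=2: 14 collections, coeffs (), (), (1), (1), (1), (1), (1), (1), (1), (2), (2), (2), (2), (3)


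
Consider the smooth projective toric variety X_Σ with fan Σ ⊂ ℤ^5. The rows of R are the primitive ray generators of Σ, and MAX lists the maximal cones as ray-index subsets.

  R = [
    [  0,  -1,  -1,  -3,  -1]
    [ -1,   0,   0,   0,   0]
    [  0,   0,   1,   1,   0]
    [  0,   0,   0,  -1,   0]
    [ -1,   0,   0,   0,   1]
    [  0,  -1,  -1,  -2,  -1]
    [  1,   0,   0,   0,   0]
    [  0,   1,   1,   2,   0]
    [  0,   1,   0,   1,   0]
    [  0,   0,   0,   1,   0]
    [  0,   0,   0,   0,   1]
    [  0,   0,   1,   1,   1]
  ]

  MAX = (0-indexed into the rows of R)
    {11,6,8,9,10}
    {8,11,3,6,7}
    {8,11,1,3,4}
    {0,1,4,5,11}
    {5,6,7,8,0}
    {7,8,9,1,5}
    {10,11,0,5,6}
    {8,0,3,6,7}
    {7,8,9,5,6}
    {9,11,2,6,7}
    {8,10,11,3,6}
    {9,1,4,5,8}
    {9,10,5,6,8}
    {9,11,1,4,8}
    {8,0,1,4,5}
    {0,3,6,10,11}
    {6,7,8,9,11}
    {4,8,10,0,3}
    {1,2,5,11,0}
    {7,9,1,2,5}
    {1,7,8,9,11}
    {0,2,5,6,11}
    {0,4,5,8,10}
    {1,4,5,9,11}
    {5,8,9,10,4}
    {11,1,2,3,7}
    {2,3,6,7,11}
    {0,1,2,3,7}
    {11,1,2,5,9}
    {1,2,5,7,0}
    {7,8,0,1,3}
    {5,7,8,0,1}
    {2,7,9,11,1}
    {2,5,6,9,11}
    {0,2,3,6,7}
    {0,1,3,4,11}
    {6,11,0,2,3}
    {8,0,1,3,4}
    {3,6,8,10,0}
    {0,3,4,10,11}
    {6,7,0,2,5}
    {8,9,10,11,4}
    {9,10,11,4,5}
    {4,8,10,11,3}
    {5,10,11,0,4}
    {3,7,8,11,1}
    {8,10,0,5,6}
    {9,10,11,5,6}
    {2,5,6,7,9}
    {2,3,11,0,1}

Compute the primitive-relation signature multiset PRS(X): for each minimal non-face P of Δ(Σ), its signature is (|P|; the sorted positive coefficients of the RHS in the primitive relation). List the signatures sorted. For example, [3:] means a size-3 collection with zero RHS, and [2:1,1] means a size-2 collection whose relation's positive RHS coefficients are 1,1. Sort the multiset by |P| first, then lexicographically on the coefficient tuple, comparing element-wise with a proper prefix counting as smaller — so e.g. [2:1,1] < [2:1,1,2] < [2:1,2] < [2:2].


Σ has 15 primitive collections:

  • {1,6}:  v_{1} + v_{6} = 0  so sig = [2:]
  • {3,9}:  v_{3} + v_{9} = 0  so sig = [2:]
  • {0,9}:  v_{0} + v_{9} = v_{5}  so sig = [2:1]
  • {1,10}:  v_{1} + v_{10} = v_{4}  so sig = [2:1]
  • {2,8}:  v_{2} + v_{8} = v_{7}  so sig = [2:1]
  • {2,10}:  v_{2} + v_{10} = v_{11}  so sig = [2:1]
  • {3,5}:  v_{3} + v_{5} = v_{0}  so sig = [2:1]
  • {4,6}:  v_{4} + v_{6} = v_{10}  so sig = [2:1]
  • {2,4}:  v_{2} + v_{4} = v_{1} + v_{11}  so sig = [2:1,1]
  • {7,10}:  v_{7} + v_{10} = v_{8} + v_{11}  so sig = [2:1,1]
  • {4,7}:  v_{4} + v_{7} = v_{1} + v_{8} + v_{11}  so sig = [2:1,1,1]
  • {5,8,11}:  v_{5} + v_{8} + v_{11} = 0  so sig = [3:]
  • {0,8,11}:  v_{0} + v_{8} + v_{11} = v_{3}  so sig = [3:1]
  • {5,7,11}:  v_{5} + v_{7} + v_{11} = v_{2}  so sig = [3:1]
  • {0,7,11}:  v_{0} + v_{7} + v_{11} = v_{2} + v_{3}  so sig = [3:1,1]

Hence PRS(X_Σ) =
[[2:], [2:], [2:1], [2:1], [2:1], [2:1], [2:1], [2:1], [2:1,1], [2:1,1], [2:1,1,1], [3:], [3:1], [3:1], [3:1,1]]


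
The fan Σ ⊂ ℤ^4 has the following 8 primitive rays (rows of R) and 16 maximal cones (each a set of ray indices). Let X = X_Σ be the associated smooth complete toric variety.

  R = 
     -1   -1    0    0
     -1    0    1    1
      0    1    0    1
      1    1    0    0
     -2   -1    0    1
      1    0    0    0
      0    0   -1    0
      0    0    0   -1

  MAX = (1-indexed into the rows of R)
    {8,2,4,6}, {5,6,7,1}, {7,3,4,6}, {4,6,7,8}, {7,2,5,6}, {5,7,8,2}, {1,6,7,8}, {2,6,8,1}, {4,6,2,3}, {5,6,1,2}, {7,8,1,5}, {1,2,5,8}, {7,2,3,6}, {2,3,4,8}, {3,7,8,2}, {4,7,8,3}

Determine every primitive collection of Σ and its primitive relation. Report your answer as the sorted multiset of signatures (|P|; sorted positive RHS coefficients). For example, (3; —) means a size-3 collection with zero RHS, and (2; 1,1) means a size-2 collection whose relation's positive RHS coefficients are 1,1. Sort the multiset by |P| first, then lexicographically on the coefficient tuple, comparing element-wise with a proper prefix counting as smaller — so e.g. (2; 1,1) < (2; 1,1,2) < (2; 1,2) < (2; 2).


9 collections generate NE(X_Σ); each relation:

  {1,4}:  v_{1} + v_{4} = 0  ⇒ sig = (2; —)
  {1,3}:  v_{1} + v_{3} = v_{2} + v_{7}  ⇒ sig = (2; 1,1)
  {4,5}:  v_{4} + v_{5} = v_{2} + v_{7}  ⇒ sig = (2; 1,1)
  {3,5}:  v_{3} + v_{5} = 2·v_{2} + 2·v_{7}  ⇒ sig = (2; 2,2)
  {1,2,7}:  v_{1} + v_{2} + v_{7} = v_{5}  ⇒ sig = (3; 1)
  {2,4,7}:  v_{2} + v_{4} + v_{7} = v_{3}  ⇒ sig = (3; 1)
  {3,6,8}:  v_{3} + v_{6} + v_{8} = v_{4}  ⇒ sig = (3; 1)
  {5,6,8}:  v_{5} + v_{6} + v_{8} = v_{1}  ⇒ sig = (3; 1)
  {2,6,7,8}:  v_{2} + v_{6} + v_{7} + v_{8} = 0  ⇒ sig = (4; —)

Signatures (|P|; sorted positive RHS coefficients), sorted:
[(2; —), (2; 1,1), (2; 1,1), (2; 2,2), (3; 1), (3; 1), (3; 1), (3; 1), (4; —)]


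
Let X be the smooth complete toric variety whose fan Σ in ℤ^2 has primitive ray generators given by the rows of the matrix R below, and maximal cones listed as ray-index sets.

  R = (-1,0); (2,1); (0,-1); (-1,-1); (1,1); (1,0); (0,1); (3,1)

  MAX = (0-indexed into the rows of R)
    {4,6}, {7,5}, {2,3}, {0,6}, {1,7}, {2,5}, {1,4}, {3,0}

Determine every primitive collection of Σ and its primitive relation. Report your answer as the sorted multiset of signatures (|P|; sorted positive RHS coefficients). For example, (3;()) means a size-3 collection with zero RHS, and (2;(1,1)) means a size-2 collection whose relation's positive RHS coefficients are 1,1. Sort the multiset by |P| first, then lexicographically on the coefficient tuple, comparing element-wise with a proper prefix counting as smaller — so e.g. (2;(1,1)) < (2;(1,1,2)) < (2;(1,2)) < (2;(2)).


Σ has 20 primitive collections:

  • {0,5}:  v_{0} + v_{5} = 0  ⇒ sig = (2;())
  • {2,6}:  v_{2} + v_{6} = 0  ⇒ sig = (2;())
  • {3,4}:  v_{3} + v_{4} = 0  ⇒ sig = (2;())
  • {0,1}:  v_{0} + v_{1} = v_{4}  ⇒ sig = (2;(1))
  • {0,2}:  v_{0} + v_{2} = v_{3}  ⇒ sig = (2;(1))
  • {0,4}:  v_{0} + v_{4} = v_{6}  ⇒ sig = (2;(1))
  • {0,7}:  v_{0} + v_{7} = v_{1}  ⇒ sig = (2;(1))
  • {1,3}:  v_{1} + v_{3} = v_{5}  ⇒ sig = (2;(1))
  • {1,5}:  v_{1} + v_{5} = v_{7}  ⇒ sig = (2;(1))
  • {2,4}:  v_{2} + v_{4} = v_{5}  ⇒ sig = (2;(1))
  • {3,5}:  v_{3} + v_{5} = v_{2}  ⇒ sig = (2;(1))
  • {3,6}:  v_{3} + v_{6} = v_{0}  ⇒ sig = (2;(1))
  • {4,5}:  v_{4} + v_{5} = v_{1}  ⇒ sig = (2;(1))
  • {5,6}:  v_{5} + v_{6} = v_{4}  ⇒ sig = (2;(1))
  • {6,7}:  v_{6} + v_{7} = v_{1} + v_{4}  ⇒ sig = (2;(1,1))
  • {1,2}:  v_{1} + v_{2} = 2·v_{5}  ⇒ sig = (2;(2))
  • {1,6}:  v_{1} + v_{6} = 2·v_{4}  ⇒ sig = (2;(2))
  • {3,7}:  v_{3} + v_{7} = 2·v_{5}  ⇒ sig = (2;(2))
  • {4,7}:  v_{4} + v_{7} = 2·v_{1}  ⇒ sig = (2;(2))
  • {2,7}:  v_{2} + v_{7} = 3·v_{5}  ⇒ sig = (2;(3))

Signatures (|P|; sorted positive RHS coefficients), sorted:
{ (2;()) ×3,  (2;(1)) ×11,  (2;(1,1)),  (2;(2)) ×4,  (2;(3)) }


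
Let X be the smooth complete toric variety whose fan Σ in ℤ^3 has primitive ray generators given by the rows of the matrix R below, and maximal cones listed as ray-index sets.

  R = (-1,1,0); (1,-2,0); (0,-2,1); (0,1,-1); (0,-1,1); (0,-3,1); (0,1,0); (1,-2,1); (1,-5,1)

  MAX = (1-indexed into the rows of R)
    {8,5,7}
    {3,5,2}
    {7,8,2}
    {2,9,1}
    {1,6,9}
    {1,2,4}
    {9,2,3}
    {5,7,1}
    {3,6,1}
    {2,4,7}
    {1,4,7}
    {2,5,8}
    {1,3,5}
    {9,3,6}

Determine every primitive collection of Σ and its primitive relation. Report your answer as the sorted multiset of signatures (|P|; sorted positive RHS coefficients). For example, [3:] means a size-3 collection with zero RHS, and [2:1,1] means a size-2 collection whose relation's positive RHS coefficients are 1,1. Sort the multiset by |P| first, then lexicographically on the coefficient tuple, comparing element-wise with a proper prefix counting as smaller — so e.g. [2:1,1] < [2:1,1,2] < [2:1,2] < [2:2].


Minimal non-faces — 20 found among 9 rays, 14 max cones:

  P = {4,5}:  v_{4} + v_{5} = 0  so sig = [2:]
  P = {1,8}:  v_{1} + v_{8} = v_{5}  so sig = [2:1]
  P = {2,6}:  v_{2} + v_{6} = v_{9}  so sig = [2:1]
  P = {3,7}:  v_{3} + v_{7} = v_{5}  so sig = [2:1]
  P = {6,7}:  v_{6} + v_{7} = v_{3}  so sig = [2:1]
  P = {3,4}:  v_{3} + v_{4} = v_{1} + v_{2}  so sig = [2:1,1]
  P = {4,8}:  v_{4} + v_{8} = v_{2} + v_{7}  so sig = [2:1,1]
  P = {7,9}:  v_{7} + v_{9} = v_{2} + v_{3}  so sig = [2:1,1]
  P = {6,8}:  v_{6} + v_{8} = v_{2} + v_{3} + v_{5}  so sig = [2:1,1,1]
  P = {8,9}:  v_{8} + v_{9} = 2·v_{2} + v_{3} + v_{5}  so sig = [2:1,1,2]
  P = {3,8}:  v_{3} + v_{8} = v_{2} + 2·v_{5}  so sig = [2:1,2]
  P = {5,9}:  v_{5} + v_{9} = v_{2} + 2·v_{3}  so sig = [2:1,2]
  P = {5,6}:  v_{5} + v_{6} = 2·v_{3}  so sig = [2:2]
  P = {4,6}:  v_{4} + v_{6} = 2·v_{1} + 2·v_{2}  so sig = [2:2,2]
  P = {4,9}:  v_{4} + v_{9} = 2·v_{1} + 3·v_{2}  so sig = [2:2,3]
  P = {1,2,7}:  v_{1} + v_{2} + v_{7} = 0  so sig = [3:]
  P = {1,2,3}:  v_{1} + v_{2} + v_{3} = v_{6}  so sig = [3:1]
  P = {1,2,5}:  v_{1} + v_{2} + v_{5} = v_{3}  so sig = [3:1]
  P = {2,5,7}:  v_{2} + v_{5} + v_{7} = v_{8}  so sig = [3:1]
  P = {1,3,9}:  v_{1} + v_{3} + v_{9} = 2·v_{6}  so sig = [3:2]

Hence PRS(X_Σ) =
[[2:], [2:1], [2:1], [2:1], [2:1], [2:1,1], [2:1,1], [2:1,1], [2:1,1,1], [2:1,1,2], [2:1,2], [2:1,2], [2:2], [2:2,2], [2:2,3], [3:], [3:1], [3:1], [3:1], [3:2]]


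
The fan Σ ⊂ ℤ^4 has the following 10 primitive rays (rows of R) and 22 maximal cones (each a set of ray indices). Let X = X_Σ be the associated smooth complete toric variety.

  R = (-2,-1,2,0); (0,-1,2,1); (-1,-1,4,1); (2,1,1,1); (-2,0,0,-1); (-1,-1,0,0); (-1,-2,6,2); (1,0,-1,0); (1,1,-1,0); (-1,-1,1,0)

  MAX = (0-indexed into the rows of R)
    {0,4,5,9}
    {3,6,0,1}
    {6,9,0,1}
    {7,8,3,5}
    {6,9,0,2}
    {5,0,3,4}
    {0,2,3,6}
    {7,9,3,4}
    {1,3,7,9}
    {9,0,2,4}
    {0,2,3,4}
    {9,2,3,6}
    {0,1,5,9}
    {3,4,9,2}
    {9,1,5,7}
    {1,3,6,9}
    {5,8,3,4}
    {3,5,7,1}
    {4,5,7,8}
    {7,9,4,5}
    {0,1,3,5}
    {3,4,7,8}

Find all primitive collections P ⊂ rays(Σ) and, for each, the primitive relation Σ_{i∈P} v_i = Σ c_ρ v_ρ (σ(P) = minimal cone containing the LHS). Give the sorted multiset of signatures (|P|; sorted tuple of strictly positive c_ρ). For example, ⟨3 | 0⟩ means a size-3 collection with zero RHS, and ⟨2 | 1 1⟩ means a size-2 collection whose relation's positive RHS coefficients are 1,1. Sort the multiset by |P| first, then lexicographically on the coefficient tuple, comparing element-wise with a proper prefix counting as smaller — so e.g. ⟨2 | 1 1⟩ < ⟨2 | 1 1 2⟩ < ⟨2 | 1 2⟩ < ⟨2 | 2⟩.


Σ has 16 primitive collections:

  P={8,9}:  v_{8} + v_{9} = 0  so sig = ⟨2 | 0⟩
  P={0,7}:  v_{0} + v_{7} = v_{9}  so sig = ⟨2 | 1⟩
  P={1,2}:  v_{1} + v_{2} = v_{6}  so sig = ⟨2 | 1⟩
  P={1,4}:  v_{1} + v_{4} = v_{0}  so sig = ⟨2 | 1⟩
  P={1,8}:  v_{1} + v_{8} = v_{3} + v_{5}  so sig = ⟨2 | 1 1⟩
  P={2,5}:  v_{2} + v_{5} = v_{0} + v_{1}  so sig = ⟨2 | 1 1⟩
  P={2,8}:  v_{2} + v_{8} = v_{0} + v_{3}  so sig = ⟨2 | 1 1⟩
  P={4,6}:  v_{4} + v_{6} = v_{0} + v_{2}  so sig = ⟨2 | 1 1⟩
  P={0,8}:  v_{0} + v_{8} = v_{3} + v_{4} + v_{5}  so sig = ⟨2 | 1 1 1⟩
  P={6,8}:  v_{6} + v_{8} = v_{0} + v_{1} + v_{3}  so sig = ⟨2 | 1 1 1⟩
  P={6,7}:  v_{6} + v_{7} = v_{1} + v_{3} + 2·v_{9}  so sig = ⟨2 | 1 1 2⟩
  P={2,7}:  v_{2} + v_{7} = v_{3} + 2·v_{9}  so sig = ⟨2 | 1 2⟩
  P={5,6}:  v_{5} + v_{6} = v_{0} + 2·v_{1}  so sig = ⟨2 | 1 2⟩
  P={0,3,9}:  v_{0} + v_{3} + v_{9} = v_{2}  so sig = ⟨3 | 1⟩
  P={3,5,9}:  v_{3} + v_{5} + v_{9} = v_{1}  so sig = ⟨3 | 1⟩
  P={3,4,5,7}:  v_{3} + v_{4} + v_{5} + v_{7} = 0  so sig = ⟨4 | 0⟩

Sorted signature multiset PRS(X):
    ⟨2 | 0⟩
    ⟨2 | 1⟩
    ⟨2 | 1⟩
    ⟨2 | 1⟩
    ⟨2 | 1 1⟩
    ⟨2 | 1 1⟩
    ⟨2 | 1 1⟩
    ⟨2 | 1 1⟩
    ⟨2 | 1 1 1⟩
    ⟨2 | 1 1 1⟩
    ⟨2 | 1 1 2⟩
    ⟨2 | 1 2⟩
    ⟨2 | 1 2⟩
    ⟨3 | 1⟩
    ⟨3 | 1⟩
    ⟨4 | 0⟩


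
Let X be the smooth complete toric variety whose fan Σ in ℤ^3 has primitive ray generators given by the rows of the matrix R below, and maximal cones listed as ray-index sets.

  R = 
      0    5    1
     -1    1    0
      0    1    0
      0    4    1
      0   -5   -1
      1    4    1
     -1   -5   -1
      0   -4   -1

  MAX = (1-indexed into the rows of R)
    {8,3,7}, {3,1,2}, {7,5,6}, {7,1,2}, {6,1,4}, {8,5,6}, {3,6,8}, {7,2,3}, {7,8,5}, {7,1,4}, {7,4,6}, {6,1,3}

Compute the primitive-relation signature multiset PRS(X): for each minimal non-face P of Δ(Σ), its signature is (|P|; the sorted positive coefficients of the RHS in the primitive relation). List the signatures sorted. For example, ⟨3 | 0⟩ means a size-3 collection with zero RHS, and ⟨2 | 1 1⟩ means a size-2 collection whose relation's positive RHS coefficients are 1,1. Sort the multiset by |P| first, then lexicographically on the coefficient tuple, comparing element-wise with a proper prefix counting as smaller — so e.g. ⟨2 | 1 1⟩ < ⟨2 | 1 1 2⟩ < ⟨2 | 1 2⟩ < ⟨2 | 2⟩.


Σ has 14 primitive collections:

  {1,5}:  v_{1} + v_{5} = 0  ⇒ sig = ⟨2 | 0⟩
  {4,8}:  v_{4} + v_{8} = 0  ⇒ sig = ⟨2 | 0⟩
  {1,8}:  v_{1} + v_{8} = v_{3}  ⇒ sig = ⟨2 | 1⟩
  {2,6}:  v_{2} + v_{6} = v_{1}  ⇒ sig = ⟨2 | 1⟩
  {3,4}:  v_{3} + v_{4} = v_{1}  ⇒ sig = ⟨2 | 1⟩
  {3,5}:  v_{3} + v_{5} = v_{8}  ⇒ sig = ⟨2 | 1⟩
  {2,5}:  v_{2} + v_{5} = v_{3} + v_{7}  ⇒ sig = ⟨2 | 1 1⟩
  {4,5}:  v_{4} + v_{5} = v_{6} + v_{7}  ⇒ sig = ⟨2 | 1 1⟩
  {2,4}:  v_{2} + v_{4} = 2·v_{1} + v_{7}  ⇒ sig = ⟨2 | 1 2⟩
  {2,8}:  v_{2} + v_{8} = 2·v_{3} + v_{7}  ⇒ sig = ⟨2 | 1 2⟩
  {3,6,7}:  v_{3} + v_{6} + v_{7} = 0  ⇒ sig = ⟨3 | 0⟩
  {1,3,7}:  v_{1} + v_{3} + v_{7} = v_{2}  ⇒ sig = ⟨3 | 1⟩
  {1,6,7}:  v_{1} + v_{6} + v_{7} = v_{4}  ⇒ sig = ⟨3 | 1⟩
  {6,7,8}:  v_{6} + v_{7} + v_{8} = v_{5}  ⇒ sig = ⟨3 | 1⟩

Hence PRS(X_Σ) =
    ⟨2 | 0⟩
    ⟨2 | 0⟩
    ⟨2 | 1⟩
    ⟨2 | 1⟩
    ⟨2 | 1⟩
    ⟨2 | 1⟩
    ⟨2 | 1 1⟩
    ⟨2 | 1 1⟩
    ⟨2 | 1 2⟩
    ⟨2 | 1 2⟩
    ⟨3 | 0⟩
    ⟨3 | 1⟩
    ⟨3 | 1⟩
    ⟨3 | 1⟩


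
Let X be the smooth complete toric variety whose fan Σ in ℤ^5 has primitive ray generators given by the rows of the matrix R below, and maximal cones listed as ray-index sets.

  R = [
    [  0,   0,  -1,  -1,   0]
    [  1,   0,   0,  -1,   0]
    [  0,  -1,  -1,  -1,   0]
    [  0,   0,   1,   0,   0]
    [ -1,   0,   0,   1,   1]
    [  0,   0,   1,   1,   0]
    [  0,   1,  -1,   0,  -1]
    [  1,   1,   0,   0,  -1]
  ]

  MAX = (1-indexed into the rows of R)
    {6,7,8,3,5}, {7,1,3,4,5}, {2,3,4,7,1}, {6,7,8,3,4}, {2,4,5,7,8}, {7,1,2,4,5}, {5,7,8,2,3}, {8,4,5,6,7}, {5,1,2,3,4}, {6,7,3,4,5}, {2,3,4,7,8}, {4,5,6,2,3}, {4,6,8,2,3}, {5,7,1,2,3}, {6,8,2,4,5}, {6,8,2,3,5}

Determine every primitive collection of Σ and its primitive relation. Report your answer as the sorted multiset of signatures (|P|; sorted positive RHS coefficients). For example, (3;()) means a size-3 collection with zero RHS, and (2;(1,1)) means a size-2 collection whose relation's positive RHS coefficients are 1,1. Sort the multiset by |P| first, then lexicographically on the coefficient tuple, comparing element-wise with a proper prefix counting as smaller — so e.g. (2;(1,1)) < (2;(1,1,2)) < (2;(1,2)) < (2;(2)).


The 5 primitive collections of Σ (r=8, n=5):

  P={1,6}:  v_{1} + v_{6} = 0  ⟹  sig = (2;())
  P={1,8}:  v_{1} + v_{8} = v_{2} + v_{7}  ⟹  sig = (2;(1,1))
  P={2,6,7}:  v_{2} + v_{6} + v_{7} = v_{8}  ⟹  sig = (3;(1))
  P={3,4,5,8}:  v_{3} + v_{4} + v_{5} + v_{8} = 0  ⟹  sig = (4;())
  P={2,3,4,5,7}:  v_{2} + v_{3} + v_{4} + v_{5} + v_{7} = v_{1}  ⟹  sig = (5;(1))

Hence PRS(X_Σ) =
{ (2;()),  (2;(1,1)),  (3;(1)),  (4;()),  (5;(1)) }


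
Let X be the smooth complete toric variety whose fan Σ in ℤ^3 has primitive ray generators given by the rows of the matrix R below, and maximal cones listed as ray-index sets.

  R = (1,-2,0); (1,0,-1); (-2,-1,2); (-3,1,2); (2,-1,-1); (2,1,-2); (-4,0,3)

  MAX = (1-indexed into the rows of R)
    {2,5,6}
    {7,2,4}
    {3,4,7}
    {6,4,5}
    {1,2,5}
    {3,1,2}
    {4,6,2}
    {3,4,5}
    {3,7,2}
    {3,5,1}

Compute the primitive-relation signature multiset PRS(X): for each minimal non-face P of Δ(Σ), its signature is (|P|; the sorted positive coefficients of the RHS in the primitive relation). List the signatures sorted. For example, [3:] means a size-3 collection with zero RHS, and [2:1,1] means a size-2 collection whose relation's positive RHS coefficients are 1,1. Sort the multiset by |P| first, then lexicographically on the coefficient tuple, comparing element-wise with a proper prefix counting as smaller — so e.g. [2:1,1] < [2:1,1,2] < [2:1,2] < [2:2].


9 collections generate NE(X_Σ); each relation:

  P={3,6}:  v_{3} + v_{6} = 0 ; sig = [2:]
  P={1,4}:  v_{1} + v_{4} = v_{3} ; sig = [2:1]
  P={5,7}:  v_{5} + v_{7} = v_{3} ; sig = [2:1]
  P={1,6}:  v_{1} + v_{6} = v_{2} + v_{5} ; sig = [2:1,1]
  P={6,7}:  v_{6} + v_{7} = v_{2} + v_{4} ; sig = [2:1,1]
  P={1,7}:  v_{1} + v_{7} = v_{2} + 2·v_{3} ; sig = [2:1,2]
  P={2,4,5}:  v_{2} + v_{4} + v_{5} = 0 ; sig = [3:]
  P={2,3,4}:  v_{2} + v_{3} + v_{4} = v_{7} ; sig = [3:1]
  P={2,3,5}:  v_{2} + v_{3} + v_{5} = v_{1} ; sig = [3:1]

so the primitive-relation signature multiset is
[[2:], [2:1], [2:1], [2:1,1], [2:1,1], [2:1,2], [3:], [3:1], [3:1]]


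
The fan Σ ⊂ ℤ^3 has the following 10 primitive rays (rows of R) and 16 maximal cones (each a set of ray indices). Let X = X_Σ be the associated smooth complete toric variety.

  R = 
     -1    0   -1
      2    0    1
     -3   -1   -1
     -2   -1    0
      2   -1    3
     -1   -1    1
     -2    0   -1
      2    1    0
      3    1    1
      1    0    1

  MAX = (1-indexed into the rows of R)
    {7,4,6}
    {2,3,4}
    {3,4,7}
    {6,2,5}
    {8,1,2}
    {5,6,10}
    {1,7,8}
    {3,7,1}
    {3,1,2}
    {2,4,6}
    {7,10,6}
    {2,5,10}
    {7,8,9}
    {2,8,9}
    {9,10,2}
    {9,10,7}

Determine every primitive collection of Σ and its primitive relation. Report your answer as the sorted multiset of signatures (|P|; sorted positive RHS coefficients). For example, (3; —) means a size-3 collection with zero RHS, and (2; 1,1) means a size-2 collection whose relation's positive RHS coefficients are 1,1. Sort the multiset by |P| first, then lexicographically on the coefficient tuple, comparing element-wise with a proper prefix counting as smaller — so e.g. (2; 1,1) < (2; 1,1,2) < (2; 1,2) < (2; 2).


Primitive collections (22):

  P = {1,10}:  v_{1} + v_{10} = 0 — sig = (2; —)
  P = {2,7}:  v_{2} + v_{7} = 0 — sig = (2; —)
  P = {3,9}:  v_{3} + v_{9} = 0 — sig = (2; —)
  P = {4,8}:  v_{4} + v_{8} = 0 — sig = (2; —)
  P = {1,4}:  v_{1} + v_{4} = v_{3} — sig = (2; 1)
  P = {1,6}:  v_{1} + v_{6} = v_{4} — sig = (2; 1)
  P = {1,9}:  v_{1} + v_{9} = v_{8} — sig = (2; 1)
  P = {3,8}:  v_{3} + v_{8} = v_{1} — sig = (2; 1)
  P = {3,10}:  v_{3} + v_{10} = v_{4} — sig = (2; 1)
  P = {4,9}:  v_{4} + v_{9} = v_{10} — sig = (2; 1)
  P = {4,10}:  v_{4} + v_{10} = v_{6} — sig = (2; 1)
  P = {6,8}:  v_{6} + v_{8} = v_{10} — sig = (2; 1)
  P = {8,10}:  v_{8} + v_{10} = v_{9} — sig = (2; 1)
  P = {1,5}:  v_{1} + v_{5} = v_{2} + v_{6} — sig = (2; 1,1)
  P = {5,7}:  v_{5} + v_{7} = v_{6} + v_{10} — sig = (2; 1,1)
  P = {3,5}:  v_{3} + v_{5} = v_{2} + v_{4} + v_{6} — sig = (2; 1,1,1)
  P = {4,5}:  v_{4} + v_{5} = v_{2} + 2·v_{6} — sig = (2; 1,2)
  P = {5,8}:  v_{5} + v_{8} = v_{2} + 2·v_{10} — sig = (2; 1,2)
  P = {5,9}:  v_{5} + v_{9} = v_{2} + 3·v_{10} — sig = (2; 1,3)
  P = {3,6}:  v_{3} + v_{6} = 2·v_{4} — sig = (2; 2)
  P = {6,9}:  v_{6} + v_{9} = 2·v_{10} — sig = (2; 2)
  P = {2,6,10}:  v_{2} + v_{6} + v_{10} = v_{5} — sig = (3; 1)

Signatures (|P|; sorted positive RHS coefficients), sorted:
    |P|=2: 21 collections, coeffs (), (), (), (), (1), (1), (1), (1), (1), (1), (1), (1), (1), (1,1), (1,1), (1,1,1), (1,2), (1,2), (1,3), (2), (2)
    |P|=3: 1 collection, coeffs (1)


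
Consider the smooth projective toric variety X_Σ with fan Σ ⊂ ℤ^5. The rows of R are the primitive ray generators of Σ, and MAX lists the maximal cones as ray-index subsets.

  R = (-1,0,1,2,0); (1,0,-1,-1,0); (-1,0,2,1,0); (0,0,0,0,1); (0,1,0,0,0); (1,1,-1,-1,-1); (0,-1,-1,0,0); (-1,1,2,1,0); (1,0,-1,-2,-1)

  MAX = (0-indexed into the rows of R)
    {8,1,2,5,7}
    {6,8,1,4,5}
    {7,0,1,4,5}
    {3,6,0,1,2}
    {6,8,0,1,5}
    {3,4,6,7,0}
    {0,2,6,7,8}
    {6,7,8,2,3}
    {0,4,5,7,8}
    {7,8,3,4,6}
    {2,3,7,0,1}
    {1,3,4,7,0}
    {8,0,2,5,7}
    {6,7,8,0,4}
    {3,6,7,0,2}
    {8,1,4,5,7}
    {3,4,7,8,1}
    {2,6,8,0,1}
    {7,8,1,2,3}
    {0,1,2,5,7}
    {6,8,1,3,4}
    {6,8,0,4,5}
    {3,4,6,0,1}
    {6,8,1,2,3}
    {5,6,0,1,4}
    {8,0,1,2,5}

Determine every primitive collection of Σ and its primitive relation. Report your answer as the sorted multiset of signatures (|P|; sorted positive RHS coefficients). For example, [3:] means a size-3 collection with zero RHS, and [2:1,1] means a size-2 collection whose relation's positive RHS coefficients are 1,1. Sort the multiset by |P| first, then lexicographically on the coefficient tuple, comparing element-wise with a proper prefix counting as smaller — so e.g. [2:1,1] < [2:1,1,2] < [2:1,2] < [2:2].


Σ has 8 primitive collections:

  P = {2,4}:  v_{2} + v_{4} = v_{7}  ⟹  sig = [2:1]
  P = {3,5}:  v_{3} + v_{5} = v_{1} + v_{4}  ⟹  sig = [2:1,1]
  P = {0,3,8}:  v_{0} + v_{3} + v_{8} = 0  ⟹  sig = [3:]
  P = {1,6,7}:  v_{1} + v_{6} + v_{7} = 0  ⟹  sig = [3:]
  P = {2,5,6}:  v_{2} + v_{5} + v_{6} = v_{0} + v_{8}  ⟹  sig = [3:1,1]
  P = {5,6,7}:  v_{5} + v_{6} + v_{7} = v_{0} + v_{4} + v_{8}  ⟹  sig = [3:1,1,1]
  P = {0,1,4,8}:  v_{0} + v_{1} + v_{4} + v_{8} = v_{5}  ⟹  sig = [4:1]
  P = {0,1,7,8}:  v_{0} + v_{1} + v_{7} + v_{8} = v_{2} + v_{5}  ⟹  sig = [4:1,1]

Sorted signature multiset PRS(X):
[[2:1], [2:1,1], [3:], [3:], [3:1,1], [3:1,1,1], [4:1], [4:1,1]]


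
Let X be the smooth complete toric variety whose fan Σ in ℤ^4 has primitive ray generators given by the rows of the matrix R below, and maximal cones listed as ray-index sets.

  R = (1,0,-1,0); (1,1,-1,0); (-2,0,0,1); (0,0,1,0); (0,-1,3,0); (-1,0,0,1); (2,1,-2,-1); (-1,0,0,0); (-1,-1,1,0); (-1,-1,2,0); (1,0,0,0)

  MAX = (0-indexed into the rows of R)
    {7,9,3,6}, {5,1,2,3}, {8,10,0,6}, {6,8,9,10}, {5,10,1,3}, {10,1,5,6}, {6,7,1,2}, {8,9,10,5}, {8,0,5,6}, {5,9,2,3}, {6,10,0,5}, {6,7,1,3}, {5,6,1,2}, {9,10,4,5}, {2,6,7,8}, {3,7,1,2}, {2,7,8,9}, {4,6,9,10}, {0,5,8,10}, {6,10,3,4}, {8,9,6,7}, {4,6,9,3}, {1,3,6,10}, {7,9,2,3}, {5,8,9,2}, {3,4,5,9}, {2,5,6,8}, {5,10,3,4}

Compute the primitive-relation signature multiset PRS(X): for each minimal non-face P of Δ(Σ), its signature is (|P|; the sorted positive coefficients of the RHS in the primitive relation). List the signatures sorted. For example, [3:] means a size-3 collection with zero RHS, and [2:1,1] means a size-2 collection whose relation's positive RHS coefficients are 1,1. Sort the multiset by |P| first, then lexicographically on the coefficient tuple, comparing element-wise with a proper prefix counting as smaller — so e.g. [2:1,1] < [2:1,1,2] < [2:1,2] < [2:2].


The 23 primitive collections of Σ (r=11, n=4):

  P={1,8}:  v_{1} + v_{8} = 0  so sig = [2:]
  P={7,10}:  v_{7} + v_{10} = 0  so sig = [2:]
  P={0,3}:  v_{0} + v_{3} = v_{10}  so sig = [2:1]
  P={1,9}:  v_{1} + v_{9} = v_{3}  so sig = [2:1]
  P={2,10}:  v_{2} + v_{10} = v_{5}  so sig = [2:1]
  P={3,8}:  v_{3} + v_{8} = v_{9}  so sig = [2:1]
  P={5,7}:  v_{5} + v_{7} = v_{2}  so sig = [2:1]
  P={0,9}:  v_{0} + v_{9} = v_{8} + v_{10}  so sig = [2:1,1]
  P={4,7}:  v_{4} + v_{7} = v_{3} + v_{9}  so sig = [2:1,1]
  P={0,1}:  v_{0} + v_{1} = v_{5} + v_{6} + v_{10}  so sig = [2:1,1,1]
  P={0,7}:  v_{0} + v_{7} = v_{5} + v_{6} + v_{8}  so sig = [2:1,1,1]
  P={2,4}:  v_{2} + v_{4} = v_{3} + v_{5} + v_{9}  so sig = [2:1,1,1]
  P={0,2}:  v_{0} + v_{2} = 2·v_{5} + v_{6} + v_{8}  so sig = [2:1,1,2]
  P={0,4}:  v_{0} + v_{4} = v_{9} + 2·v_{10}  so sig = [2:1,2]
  P={1,4}:  v_{1} + v_{4} = 2·v_{3} + v_{10}  so sig = [2:1,2]
  P={4,8}:  v_{4} + v_{8} = 2·v_{9} + v_{10}  so sig = [2:1,2]
  P={5,6,9}:  v_{5} + v_{6} + v_{9} = 0  so sig = [3:]
  P={2,6,9}:  v_{2} + v_{6} + v_{9} = v_{7}  so sig = [3:1]
  P={3,5,6}:  v_{3} + v_{5} + v_{6} = v_{1}  so sig = [3:1]
  P={3,9,10}:  v_{3} + v_{9} + v_{10} = v_{4}  so sig = [3:1]
  P={2,3,6}:  v_{2} + v_{3} + v_{6} = v_{1} + v_{7}  so sig = [3:1,1]
  P={4,5,6}:  v_{4} + v_{5} + v_{6} = v_{3} + v_{10}  so sig = [3:1,1]
  P={5,6,8,10}:  v_{5} + v_{6} + v_{8} + v_{10} = v_{0}  so sig = [4:1]

Sorted signature multiset PRS(X):
    [2:]
    [2:]
    [2:1]
    [2:1]
    [2:1]
    [2:1]
    [2:1]
    [2:1,1]
    [2:1,1]
    [2:1,1,1]
    [2:1,1,1]
    [2:1,1,1]
    [2:1,1,2]
    [2:1,2]
    [2:1,2]
    [2:1,2]
    [3:]
    [3:1]
    [3:1]
    [3:1]
    [3:1,1]
    [3:1,1]
    [4:1]


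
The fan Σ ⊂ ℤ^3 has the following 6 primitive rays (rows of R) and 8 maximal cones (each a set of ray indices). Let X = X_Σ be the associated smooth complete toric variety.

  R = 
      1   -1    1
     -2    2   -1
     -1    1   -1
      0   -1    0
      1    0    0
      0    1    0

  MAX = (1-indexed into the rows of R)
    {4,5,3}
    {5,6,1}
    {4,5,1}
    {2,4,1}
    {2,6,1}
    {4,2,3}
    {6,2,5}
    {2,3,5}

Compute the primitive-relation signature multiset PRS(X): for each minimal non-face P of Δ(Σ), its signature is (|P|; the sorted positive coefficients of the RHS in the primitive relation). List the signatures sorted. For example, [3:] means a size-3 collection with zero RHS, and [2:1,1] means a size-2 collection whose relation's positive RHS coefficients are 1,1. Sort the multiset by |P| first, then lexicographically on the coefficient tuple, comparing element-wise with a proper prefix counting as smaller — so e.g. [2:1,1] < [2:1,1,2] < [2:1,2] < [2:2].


The 5 primitive collections of Σ (r=6, n=3):

  P = {1,3}:  v_{1} + v_{3} = 0 ; sig = [2:]
  P = {4,6}:  v_{4} + v_{6} = 0 ; sig = [2:]
  P = {3,6}:  v_{3} + v_{6} = v_{2} + v_{5} ; sig = [2:1,1]
  P = {1,2,5}:  v_{1} + v_{2} + v_{5} = v_{6} ; sig = [3:1]
  P = {2,4,5}:  v_{2} + v_{4} + v_{5} = v_{3} ; sig = [3:1]

Hence PRS(X_Σ) =
[[2:], [2:], [2:1,1], [3:1], [3:1]]


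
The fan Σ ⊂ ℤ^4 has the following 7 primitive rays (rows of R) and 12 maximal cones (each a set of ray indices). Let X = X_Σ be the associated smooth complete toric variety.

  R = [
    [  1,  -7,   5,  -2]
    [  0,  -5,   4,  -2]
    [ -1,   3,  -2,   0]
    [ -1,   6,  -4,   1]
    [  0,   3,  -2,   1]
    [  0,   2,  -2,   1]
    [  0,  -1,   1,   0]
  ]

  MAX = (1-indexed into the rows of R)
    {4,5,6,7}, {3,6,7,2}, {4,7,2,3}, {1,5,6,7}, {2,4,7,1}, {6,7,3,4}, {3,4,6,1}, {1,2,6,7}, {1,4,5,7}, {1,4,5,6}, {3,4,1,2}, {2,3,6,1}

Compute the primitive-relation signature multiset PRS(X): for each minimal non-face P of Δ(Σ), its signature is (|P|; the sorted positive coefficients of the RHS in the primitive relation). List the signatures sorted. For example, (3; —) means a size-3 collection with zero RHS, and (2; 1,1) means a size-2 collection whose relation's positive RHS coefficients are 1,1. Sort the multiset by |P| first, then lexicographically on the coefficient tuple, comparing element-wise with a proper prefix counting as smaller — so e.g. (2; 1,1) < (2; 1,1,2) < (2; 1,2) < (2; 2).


|primitive collections| = 5. Relations:

  {3,5}:  v_{3} + v_{5} = v_{4}  →  sig = (2; 1)
  {2,5}:  v_{2} + v_{5} = v_{1} + v_{4} + v_{7}  →  sig = (2; 1,1,1)
  {1,3,7}:  v_{1} + v_{3} + v_{7} = v_{2}  →  sig = (3; 1)
  {2,4,6}:  v_{2} + v_{4} + v_{6} = v_{3}  →  sig = (3; 1)
  {1,4,6,7}:  v_{1} + v_{4} + v_{6} + v_{7} = 0  →  sig = (4; —)

Sorted signature multiset PRS(X):
    (2; 1)
    (2; 1,1,1)
    (3; 1)
    (3; 1)
    (4; —)


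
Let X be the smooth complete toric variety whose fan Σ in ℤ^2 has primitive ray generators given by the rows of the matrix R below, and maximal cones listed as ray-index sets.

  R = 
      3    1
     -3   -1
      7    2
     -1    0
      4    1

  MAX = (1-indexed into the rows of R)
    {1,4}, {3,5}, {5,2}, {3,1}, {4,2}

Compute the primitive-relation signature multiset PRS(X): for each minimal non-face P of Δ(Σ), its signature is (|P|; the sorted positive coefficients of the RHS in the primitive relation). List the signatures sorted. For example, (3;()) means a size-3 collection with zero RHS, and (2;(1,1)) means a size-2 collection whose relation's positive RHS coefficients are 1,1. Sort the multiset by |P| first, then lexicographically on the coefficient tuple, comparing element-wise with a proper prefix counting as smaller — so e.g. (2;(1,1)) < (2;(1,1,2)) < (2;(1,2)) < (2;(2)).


Primitive collections (5):

  P = {1,2}:  v_{1} + v_{2} = 0  ⟹  sig = (2;())
  P = {1,5}:  v_{1} + v_{5} = v_{3}  ⟹  sig = (2;(1))
  P = {2,3}:  v_{2} + v_{3} = v_{5}  ⟹  sig = (2;(1))
  P = {4,5}:  v_{4} + v_{5} = v_{1}  ⟹  sig = (2;(1))
  P = {3,4}:  v_{3} + v_{4} = 2·v_{1}  ⟹  sig = (2;(2))

Hence PRS(X_Σ) =
    |P|=2: 5 collections, coeffs (), (1), (1), (1), (2)


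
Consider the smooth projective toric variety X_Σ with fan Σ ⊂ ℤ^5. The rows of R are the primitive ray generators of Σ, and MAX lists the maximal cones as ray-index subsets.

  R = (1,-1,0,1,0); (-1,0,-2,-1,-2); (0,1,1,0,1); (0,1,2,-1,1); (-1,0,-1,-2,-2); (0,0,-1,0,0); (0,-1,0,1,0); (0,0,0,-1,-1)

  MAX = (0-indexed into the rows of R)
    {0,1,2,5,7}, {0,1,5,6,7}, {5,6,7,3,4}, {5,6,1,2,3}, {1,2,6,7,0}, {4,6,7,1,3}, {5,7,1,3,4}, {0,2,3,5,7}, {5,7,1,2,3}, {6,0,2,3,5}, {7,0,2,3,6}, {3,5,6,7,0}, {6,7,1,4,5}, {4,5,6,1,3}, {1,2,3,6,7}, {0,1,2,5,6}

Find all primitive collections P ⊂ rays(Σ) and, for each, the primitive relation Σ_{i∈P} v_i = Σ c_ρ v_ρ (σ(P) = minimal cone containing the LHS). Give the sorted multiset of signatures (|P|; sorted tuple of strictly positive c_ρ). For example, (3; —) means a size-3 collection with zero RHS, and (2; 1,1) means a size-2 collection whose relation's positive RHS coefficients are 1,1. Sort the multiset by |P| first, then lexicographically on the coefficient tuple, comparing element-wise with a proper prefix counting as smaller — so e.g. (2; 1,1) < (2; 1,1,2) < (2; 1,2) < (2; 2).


The 5 primitive collections of Σ (r=8, n=5):

  {2,4}:  v_{2} + v_{4} = v_{1} + v_{3}  ⇒ sig = (2; 1,1)
  {0,4}:  v_{0} + v_{4} = v_{5} + v_{6} + 2·v_{7}  ⇒ sig = (2; 1,1,2)
  {0,1,3}:  v_{0} + v_{1} + v_{3} = v_{7}  ⇒ sig = (3; 1)
  {2,5,6,7}:  v_{2} + v_{5} + v_{6} + v_{7} = 0  ⇒ sig = (4; —)
  {1,3,5,6,7}:  v_{1} + v_{3} + v_{5} + v_{6} + v_{7} = v_{4}  ⇒ sig = (5; 1)

Sorted signature multiset PRS(X):
[(2; 1,1), (2; 1,1,2), (3; 1), (4; —), (5; 1)]


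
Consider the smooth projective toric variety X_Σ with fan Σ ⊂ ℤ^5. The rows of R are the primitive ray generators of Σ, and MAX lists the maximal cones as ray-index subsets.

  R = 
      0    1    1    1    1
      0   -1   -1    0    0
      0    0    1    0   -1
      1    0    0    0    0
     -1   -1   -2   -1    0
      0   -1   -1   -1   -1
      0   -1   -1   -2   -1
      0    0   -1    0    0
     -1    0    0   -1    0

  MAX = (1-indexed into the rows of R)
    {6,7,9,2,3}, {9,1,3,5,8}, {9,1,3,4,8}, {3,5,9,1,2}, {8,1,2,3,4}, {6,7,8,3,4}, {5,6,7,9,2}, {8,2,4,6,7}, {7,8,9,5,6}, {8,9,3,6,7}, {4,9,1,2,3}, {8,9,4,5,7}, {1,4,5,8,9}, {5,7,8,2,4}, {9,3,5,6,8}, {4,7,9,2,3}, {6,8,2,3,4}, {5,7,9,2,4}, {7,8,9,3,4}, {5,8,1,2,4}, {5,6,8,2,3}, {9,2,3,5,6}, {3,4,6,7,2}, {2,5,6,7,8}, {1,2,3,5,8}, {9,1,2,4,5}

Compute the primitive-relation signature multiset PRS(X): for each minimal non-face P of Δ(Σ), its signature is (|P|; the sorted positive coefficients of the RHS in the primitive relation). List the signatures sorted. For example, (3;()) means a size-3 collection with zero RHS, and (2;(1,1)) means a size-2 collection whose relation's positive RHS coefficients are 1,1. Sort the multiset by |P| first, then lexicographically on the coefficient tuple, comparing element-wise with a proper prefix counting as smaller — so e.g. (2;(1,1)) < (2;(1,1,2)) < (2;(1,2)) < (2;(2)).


Minimal non-faces — 8 found among 9 rays, 26 max cones:

  P = {1,6}:  v_{1} + v_{6} = 0 ; sig = (2;())
  P = {1,7}:  v_{1} + v_{7} = v_{4} + v_{9} ; sig = (2;(1,1))
  P = {2,8,9}:  v_{2} + v_{8} + v_{9} = v_{5} ; sig = (3;(1))
  P = {3,4,5}:  v_{3} + v_{4} + v_{5} = v_{6} ; sig = (3;(1))
  P = {4,6,9}:  v_{4} + v_{6} + v_{9} = v_{7} ; sig = (3;(1))
  P = {4,5,6}:  v_{4} + v_{5} + v_{6} = v_{2} + v_{7} + v_{8} ; sig = (3;(1,1,1))
  P = {3,5,7}:  v_{3} + v_{5} + v_{7} = 2·v_{6} + v_{9} ; sig = (3;(1,2))
  P = {2,3,7,8}:  v_{2} + v_{3} + v_{7} + v_{8} = 2·v_{6} ; sig = (4;(2))

Hence PRS(X_Σ) =
    |P|=2: 2 collections, coeffs (), (1,1)
    |P|=3: 5 collections, coeffs (1), (1), (1), (1,1,1), (1,2)
    |P|=4: 1 collection, coeffs (2)
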